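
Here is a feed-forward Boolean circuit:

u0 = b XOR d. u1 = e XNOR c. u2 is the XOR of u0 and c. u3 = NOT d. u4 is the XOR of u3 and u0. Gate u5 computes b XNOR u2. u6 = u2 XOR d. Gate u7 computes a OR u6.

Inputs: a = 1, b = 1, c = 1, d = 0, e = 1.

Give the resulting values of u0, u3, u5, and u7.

u0 = 1, u3 = 1, u5 = 0, u7 = 1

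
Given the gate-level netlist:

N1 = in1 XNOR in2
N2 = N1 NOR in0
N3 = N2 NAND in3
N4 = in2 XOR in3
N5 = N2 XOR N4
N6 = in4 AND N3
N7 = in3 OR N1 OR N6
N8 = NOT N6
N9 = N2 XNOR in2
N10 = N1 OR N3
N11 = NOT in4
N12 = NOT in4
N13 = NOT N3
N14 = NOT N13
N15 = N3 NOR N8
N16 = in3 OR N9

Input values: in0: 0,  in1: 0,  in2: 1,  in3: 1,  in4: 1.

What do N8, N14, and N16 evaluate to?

N8 = 1; N14 = 0; N16 = 1

N1 = in1 XNOR in2 = 0 XNOR 1 = 0
N2 = N1 NOR in0 = 0 NOR 0 = 1
N3 = N2 NAND in3 = 1 NAND 1 = 0
N6 = in4 AND N3 = 1 AND 0 = 0
N8 = NOT N6 = NOT 0 = 1
N9 = N2 XNOR in2 = 1 XNOR 1 = 1
N13 = NOT N3 = NOT 0 = 1
N14 = NOT N13 = NOT 1 = 0
N16 = in3 OR N9 = 1 OR 1 = 1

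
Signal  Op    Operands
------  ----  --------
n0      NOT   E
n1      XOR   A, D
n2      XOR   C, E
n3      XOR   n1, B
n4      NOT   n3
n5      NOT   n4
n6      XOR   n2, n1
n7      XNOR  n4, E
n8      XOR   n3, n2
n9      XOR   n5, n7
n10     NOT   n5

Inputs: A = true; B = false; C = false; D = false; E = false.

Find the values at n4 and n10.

n4 = false, n10 = false

n1 = A XOR D = true XOR false = true
n3 = n1 XOR B = true XOR false = true
n4 = NOT n3 = NOT true = false
n5 = NOT n4 = NOT false = true
n10 = NOT n5 = NOT true = false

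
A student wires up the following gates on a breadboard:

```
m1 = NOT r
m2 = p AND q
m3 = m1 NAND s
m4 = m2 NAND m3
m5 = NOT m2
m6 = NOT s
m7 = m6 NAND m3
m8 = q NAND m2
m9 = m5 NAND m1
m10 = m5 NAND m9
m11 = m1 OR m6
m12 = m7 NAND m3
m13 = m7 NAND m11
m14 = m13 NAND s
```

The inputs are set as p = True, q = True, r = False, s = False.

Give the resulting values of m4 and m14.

m4 = False, m14 = True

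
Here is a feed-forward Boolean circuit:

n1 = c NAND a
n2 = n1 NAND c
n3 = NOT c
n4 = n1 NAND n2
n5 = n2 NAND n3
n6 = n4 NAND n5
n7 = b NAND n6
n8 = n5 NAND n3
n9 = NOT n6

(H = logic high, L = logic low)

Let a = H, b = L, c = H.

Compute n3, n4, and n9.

n1 = c NAND a = H NAND H = L
n2 = n1 NAND c = L NAND H = H
n3 = NOT c = NOT H = L
n4 = n1 NAND n2 = L NAND H = H
n5 = n2 NAND n3 = H NAND L = H
n6 = n4 NAND n5 = H NAND H = L
n9 = NOT n6 = NOT L = H

n3 = L, n4 = H, n9 = H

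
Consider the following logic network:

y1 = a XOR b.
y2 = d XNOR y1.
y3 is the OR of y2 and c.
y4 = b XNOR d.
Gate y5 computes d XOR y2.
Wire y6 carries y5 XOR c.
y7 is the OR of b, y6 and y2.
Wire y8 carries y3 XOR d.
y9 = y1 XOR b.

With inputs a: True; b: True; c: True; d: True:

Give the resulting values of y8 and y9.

y1 = a XOR b = True XOR True = False
y2 = d XNOR y1 = True XNOR False = False
y3 = y2 OR c = False OR True = True
y8 = y3 XOR d = True XOR True = False
y9 = y1 XOR b = False XOR True = True

y8 = False, y9 = True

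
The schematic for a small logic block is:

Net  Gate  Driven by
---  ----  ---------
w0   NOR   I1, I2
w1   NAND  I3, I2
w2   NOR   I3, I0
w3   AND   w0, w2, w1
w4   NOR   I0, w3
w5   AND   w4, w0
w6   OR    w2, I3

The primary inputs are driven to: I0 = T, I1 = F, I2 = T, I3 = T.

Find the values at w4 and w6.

w4 = F, w6 = T

w0 = I1 NOR I2 = F NOR T = F
w1 = I3 NAND I2 = T NAND T = F
w2 = I3 NOR I0 = T NOR T = F
w3 = w0 AND w2 AND w1 = F AND F AND F = F
w4 = I0 NOR w3 = T NOR F = F
w6 = w2 OR I3 = F OR T = T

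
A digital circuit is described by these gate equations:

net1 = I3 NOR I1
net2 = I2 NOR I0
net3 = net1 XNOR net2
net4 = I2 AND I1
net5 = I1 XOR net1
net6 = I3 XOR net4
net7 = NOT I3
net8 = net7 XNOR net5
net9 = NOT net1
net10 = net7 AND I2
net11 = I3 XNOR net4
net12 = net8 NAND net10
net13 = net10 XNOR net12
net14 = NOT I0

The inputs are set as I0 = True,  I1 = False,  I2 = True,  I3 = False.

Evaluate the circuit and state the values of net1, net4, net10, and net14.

net1 = True, net4 = False, net10 = True, net14 = False

net1 = I3 NOR I1 = False NOR False = True
net4 = I2 AND I1 = True AND False = False
net7 = NOT I3 = NOT False = True
net10 = net7 AND I2 = True AND True = True
net14 = NOT I0 = NOT True = False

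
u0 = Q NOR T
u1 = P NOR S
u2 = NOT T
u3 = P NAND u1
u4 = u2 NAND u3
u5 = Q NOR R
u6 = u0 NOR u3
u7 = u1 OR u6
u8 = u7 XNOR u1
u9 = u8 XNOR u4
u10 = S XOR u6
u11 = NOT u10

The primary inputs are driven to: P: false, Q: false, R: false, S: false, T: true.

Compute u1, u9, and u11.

u1 = true  u9 = true  u11 = true

u0 = Q NOR T = false NOR true = false
u1 = P NOR S = false NOR false = true
u2 = NOT T = NOT true = false
u3 = P NAND u1 = false NAND true = true
u4 = u2 NAND u3 = false NAND true = true
u6 = u0 NOR u3 = false NOR true = false
u7 = u1 OR u6 = true OR false = true
u8 = u7 XNOR u1 = true XNOR true = true
u9 = u8 XNOR u4 = true XNOR true = true
u10 = S XOR u6 = false XOR false = false
u11 = NOT u10 = NOT false = true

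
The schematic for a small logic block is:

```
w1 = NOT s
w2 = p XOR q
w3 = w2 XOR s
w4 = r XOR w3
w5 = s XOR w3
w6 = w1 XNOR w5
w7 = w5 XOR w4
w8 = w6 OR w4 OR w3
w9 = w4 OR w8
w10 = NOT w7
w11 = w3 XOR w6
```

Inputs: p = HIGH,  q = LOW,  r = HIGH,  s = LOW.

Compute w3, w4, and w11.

w1 = NOT s = NOT LOW = HIGH
w2 = p XOR q = HIGH XOR LOW = HIGH
w3 = w2 XOR s = HIGH XOR LOW = HIGH
w4 = r XOR w3 = HIGH XOR HIGH = LOW
w5 = s XOR w3 = LOW XOR HIGH = HIGH
w6 = w1 XNOR w5 = HIGH XNOR HIGH = HIGH
w11 = w3 XOR w6 = HIGH XOR HIGH = LOW

w3 = HIGH, w4 = LOW, w11 = LOW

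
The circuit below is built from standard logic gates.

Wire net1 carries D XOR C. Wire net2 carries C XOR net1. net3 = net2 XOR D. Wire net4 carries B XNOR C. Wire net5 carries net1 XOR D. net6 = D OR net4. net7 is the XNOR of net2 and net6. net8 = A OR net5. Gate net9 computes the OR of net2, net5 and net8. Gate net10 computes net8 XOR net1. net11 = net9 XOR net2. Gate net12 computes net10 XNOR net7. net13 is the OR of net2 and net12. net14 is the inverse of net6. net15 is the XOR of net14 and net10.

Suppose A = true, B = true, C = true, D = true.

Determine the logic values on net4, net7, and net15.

net1 = D XOR C = true XOR true = false
net2 = C XOR net1 = true XOR false = true
net4 = B XNOR C = true XNOR true = true
net5 = net1 XOR D = false XOR true = true
net6 = D OR net4 = true OR true = true
net7 = net2 XNOR net6 = true XNOR true = true
net8 = A OR net5 = true OR true = true
net10 = net8 XOR net1 = true XOR false = true
net14 = NOT net6 = NOT true = false
net15 = net14 XOR net10 = false XOR true = true

net4 = true  net7 = true  net15 = true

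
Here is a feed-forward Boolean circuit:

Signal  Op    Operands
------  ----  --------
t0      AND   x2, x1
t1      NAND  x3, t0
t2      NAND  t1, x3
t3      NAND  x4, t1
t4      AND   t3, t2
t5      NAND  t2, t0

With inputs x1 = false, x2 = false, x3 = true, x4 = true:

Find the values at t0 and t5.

t0 = x2 AND x1 = false AND false = false
t1 = x3 NAND t0 = true NAND false = true
t2 = t1 NAND x3 = true NAND true = false
t5 = t2 NAND t0 = false NAND false = true

t0 = false, t5 = true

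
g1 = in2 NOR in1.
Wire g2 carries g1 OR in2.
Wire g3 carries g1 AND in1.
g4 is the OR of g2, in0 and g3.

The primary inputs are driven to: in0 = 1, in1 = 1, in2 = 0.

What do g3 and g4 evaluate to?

g3 = 0  g4 = 1

g1 = in2 NOR in1 = 0 NOR 1 = 0
g2 = g1 OR in2 = 0 OR 0 = 0
g3 = g1 AND in1 = 0 AND 1 = 0
g4 = g2 OR in0 OR g3 = 0 OR 1 OR 0 = 1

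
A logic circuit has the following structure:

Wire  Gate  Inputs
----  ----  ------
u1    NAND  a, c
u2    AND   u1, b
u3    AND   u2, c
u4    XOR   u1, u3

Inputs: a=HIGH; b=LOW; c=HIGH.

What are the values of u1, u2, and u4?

u1 = LOW; u2 = LOW; u4 = LOW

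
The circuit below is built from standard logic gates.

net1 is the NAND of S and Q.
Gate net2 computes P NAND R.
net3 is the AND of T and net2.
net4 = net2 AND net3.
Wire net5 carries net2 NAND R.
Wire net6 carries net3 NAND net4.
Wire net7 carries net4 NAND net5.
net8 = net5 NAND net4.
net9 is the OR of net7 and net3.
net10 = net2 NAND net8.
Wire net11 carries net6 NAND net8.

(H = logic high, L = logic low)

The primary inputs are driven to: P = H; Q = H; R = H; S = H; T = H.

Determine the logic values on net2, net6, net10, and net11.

net2 = L, net6 = H, net10 = H, net11 = L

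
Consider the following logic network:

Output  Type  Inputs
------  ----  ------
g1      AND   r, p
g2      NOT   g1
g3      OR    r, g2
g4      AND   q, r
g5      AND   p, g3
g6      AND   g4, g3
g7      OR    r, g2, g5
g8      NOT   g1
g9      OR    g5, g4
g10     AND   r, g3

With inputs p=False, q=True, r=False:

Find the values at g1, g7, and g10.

g1 = r AND p = False AND False = False
g2 = NOT g1 = NOT False = True
g3 = r OR g2 = False OR True = True
g5 = p AND g3 = False AND True = False
g7 = r OR g2 OR g5 = False OR True OR False = True
g10 = r AND g3 = False AND True = False

g1 = False  g7 = True  g10 = False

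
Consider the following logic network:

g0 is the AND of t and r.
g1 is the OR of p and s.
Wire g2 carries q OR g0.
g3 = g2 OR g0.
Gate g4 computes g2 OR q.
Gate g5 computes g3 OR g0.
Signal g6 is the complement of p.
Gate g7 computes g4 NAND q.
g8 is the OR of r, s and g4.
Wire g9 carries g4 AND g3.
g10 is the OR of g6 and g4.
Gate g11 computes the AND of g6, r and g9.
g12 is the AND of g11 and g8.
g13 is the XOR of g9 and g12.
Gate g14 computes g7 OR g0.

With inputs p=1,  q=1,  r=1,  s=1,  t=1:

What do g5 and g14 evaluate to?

g0 = t AND r = 1 AND 1 = 1
g2 = q OR g0 = 1 OR 1 = 1
g3 = g2 OR g0 = 1 OR 1 = 1
g4 = g2 OR q = 1 OR 1 = 1
g5 = g3 OR g0 = 1 OR 1 = 1
g7 = g4 NAND q = 1 NAND 1 = 0
g14 = g7 OR g0 = 0 OR 1 = 1

g5 = 1, g14 = 1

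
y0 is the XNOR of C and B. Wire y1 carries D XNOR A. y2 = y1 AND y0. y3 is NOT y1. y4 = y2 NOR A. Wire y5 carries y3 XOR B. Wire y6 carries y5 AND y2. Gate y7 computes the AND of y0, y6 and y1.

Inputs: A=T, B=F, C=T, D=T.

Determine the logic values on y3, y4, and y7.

y0 = C XNOR B = T XNOR F = F
y1 = D XNOR A = T XNOR T = T
y2 = y1 AND y0 = T AND F = F
y3 = NOT y1 = NOT T = F
y4 = y2 NOR A = F NOR T = F
y5 = y3 XOR B = F XOR F = F
y6 = y5 AND y2 = F AND F = F
y7 = y0 AND y6 AND y1 = F AND F AND T = F

y3 = F, y4 = F, y7 = F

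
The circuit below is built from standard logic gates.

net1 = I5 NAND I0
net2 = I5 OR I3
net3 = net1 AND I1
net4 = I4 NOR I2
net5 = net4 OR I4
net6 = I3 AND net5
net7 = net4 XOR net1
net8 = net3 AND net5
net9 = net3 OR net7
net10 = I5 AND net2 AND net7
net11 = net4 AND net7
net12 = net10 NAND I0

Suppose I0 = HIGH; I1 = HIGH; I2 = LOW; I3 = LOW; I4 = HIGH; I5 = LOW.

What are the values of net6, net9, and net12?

net6 = LOW, net9 = HIGH, net12 = HIGH

net1 = I5 NAND I0 = LOW NAND HIGH = HIGH
net2 = I5 OR I3 = LOW OR LOW = LOW
net3 = net1 AND I1 = HIGH AND HIGH = HIGH
net4 = I4 NOR I2 = HIGH NOR LOW = LOW
net5 = net4 OR I4 = LOW OR HIGH = HIGH
net6 = I3 AND net5 = LOW AND HIGH = LOW
net7 = net4 XOR net1 = LOW XOR HIGH = HIGH
net9 = net3 OR net7 = HIGH OR HIGH = HIGH
net10 = I5 AND net2 AND net7 = LOW AND LOW AND HIGH = LOW
net12 = net10 NAND I0 = LOW NAND HIGH = HIGH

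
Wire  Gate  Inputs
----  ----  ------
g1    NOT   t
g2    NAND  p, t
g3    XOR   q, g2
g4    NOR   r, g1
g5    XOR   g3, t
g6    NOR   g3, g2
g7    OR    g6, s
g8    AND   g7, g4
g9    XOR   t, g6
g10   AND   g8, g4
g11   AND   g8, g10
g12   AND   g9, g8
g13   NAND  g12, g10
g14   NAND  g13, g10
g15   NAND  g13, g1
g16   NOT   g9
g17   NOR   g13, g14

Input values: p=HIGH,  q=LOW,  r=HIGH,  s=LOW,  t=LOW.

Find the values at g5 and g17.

g5 = HIGH, g17 = LOW

g1 = NOT t = NOT LOW = HIGH
g2 = p NAND t = HIGH NAND LOW = HIGH
g3 = q XOR g2 = LOW XOR HIGH = HIGH
g4 = r NOR g1 = HIGH NOR HIGH = LOW
g5 = g3 XOR t = HIGH XOR LOW = HIGH
g6 = g3 NOR g2 = HIGH NOR HIGH = LOW
g7 = g6 OR s = LOW OR LOW = LOW
g8 = g7 AND g4 = LOW AND LOW = LOW
g9 = t XOR g6 = LOW XOR LOW = LOW
g10 = g8 AND g4 = LOW AND LOW = LOW
g12 = g9 AND g8 = LOW AND LOW = LOW
g13 = g12 NAND g10 = LOW NAND LOW = HIGH
g14 = g13 NAND g10 = HIGH NAND LOW = HIGH
g17 = g13 NOR g14 = HIGH NOR HIGH = LOW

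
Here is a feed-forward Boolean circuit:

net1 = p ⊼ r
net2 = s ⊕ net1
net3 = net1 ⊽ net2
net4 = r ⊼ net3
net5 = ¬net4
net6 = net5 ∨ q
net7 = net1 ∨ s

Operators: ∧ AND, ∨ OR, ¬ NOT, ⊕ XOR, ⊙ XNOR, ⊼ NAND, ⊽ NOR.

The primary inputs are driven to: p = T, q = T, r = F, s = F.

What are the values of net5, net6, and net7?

net1 = p NAND r = T NAND F = T
net2 = s XOR net1 = F XOR T = T
net3 = net1 NOR net2 = T NOR T = F
net4 = r NAND net3 = F NAND F = T
net5 = NOT net4 = NOT T = F
net6 = net5 OR q = F OR T = T
net7 = net1 OR s = T OR F = T

net5 = F, net6 = T, net7 = T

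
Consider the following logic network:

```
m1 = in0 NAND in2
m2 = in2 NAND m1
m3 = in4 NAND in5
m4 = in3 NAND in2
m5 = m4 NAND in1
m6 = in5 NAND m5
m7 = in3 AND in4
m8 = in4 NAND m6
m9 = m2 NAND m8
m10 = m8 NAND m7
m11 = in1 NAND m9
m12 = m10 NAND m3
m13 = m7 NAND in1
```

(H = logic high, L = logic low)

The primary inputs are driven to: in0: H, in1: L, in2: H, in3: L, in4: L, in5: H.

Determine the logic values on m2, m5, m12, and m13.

m2 = H; m5 = H; m12 = L; m13 = H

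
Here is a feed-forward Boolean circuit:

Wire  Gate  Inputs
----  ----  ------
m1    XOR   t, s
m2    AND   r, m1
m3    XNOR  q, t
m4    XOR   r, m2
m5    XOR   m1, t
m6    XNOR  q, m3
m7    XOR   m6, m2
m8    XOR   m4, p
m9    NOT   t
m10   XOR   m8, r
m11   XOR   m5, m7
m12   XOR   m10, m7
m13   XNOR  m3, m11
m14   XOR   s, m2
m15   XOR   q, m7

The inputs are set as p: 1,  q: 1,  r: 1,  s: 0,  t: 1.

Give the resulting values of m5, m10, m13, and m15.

m5 = 0; m10 = 0; m13 = 0; m15 = 1

m1 = t XOR s = 1 XOR 0 = 1
m2 = r AND m1 = 1 AND 1 = 1
m3 = q XNOR t = 1 XNOR 1 = 1
m4 = r XOR m2 = 1 XOR 1 = 0
m5 = m1 XOR t = 1 XOR 1 = 0
m6 = q XNOR m3 = 1 XNOR 1 = 1
m7 = m6 XOR m2 = 1 XOR 1 = 0
m8 = m4 XOR p = 0 XOR 1 = 1
m10 = m8 XOR r = 1 XOR 1 = 0
m11 = m5 XOR m7 = 0 XOR 0 = 0
m13 = m3 XNOR m11 = 1 XNOR 0 = 0
m15 = q XOR m7 = 1 XOR 0 = 1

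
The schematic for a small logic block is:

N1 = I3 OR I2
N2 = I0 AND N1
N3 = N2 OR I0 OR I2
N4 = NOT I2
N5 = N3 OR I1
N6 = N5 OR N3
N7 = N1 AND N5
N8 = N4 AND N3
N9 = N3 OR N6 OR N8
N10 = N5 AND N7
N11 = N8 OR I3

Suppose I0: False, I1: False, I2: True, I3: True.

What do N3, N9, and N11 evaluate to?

N3 = True  N9 = True  N11 = True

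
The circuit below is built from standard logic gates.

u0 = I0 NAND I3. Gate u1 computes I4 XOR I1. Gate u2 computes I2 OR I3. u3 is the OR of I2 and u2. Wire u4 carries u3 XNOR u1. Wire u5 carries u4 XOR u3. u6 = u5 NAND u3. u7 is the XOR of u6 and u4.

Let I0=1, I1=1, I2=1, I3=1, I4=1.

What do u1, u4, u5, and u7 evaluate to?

u1 = 0, u4 = 0, u5 = 1, u7 = 0

u1 = I4 XOR I1 = 1 XOR 1 = 0
u2 = I2 OR I3 = 1 OR 1 = 1
u3 = I2 OR u2 = 1 OR 1 = 1
u4 = u3 XNOR u1 = 1 XNOR 0 = 0
u5 = u4 XOR u3 = 0 XOR 1 = 1
u6 = u5 NAND u3 = 1 NAND 1 = 0
u7 = u6 XOR u4 = 0 XOR 0 = 0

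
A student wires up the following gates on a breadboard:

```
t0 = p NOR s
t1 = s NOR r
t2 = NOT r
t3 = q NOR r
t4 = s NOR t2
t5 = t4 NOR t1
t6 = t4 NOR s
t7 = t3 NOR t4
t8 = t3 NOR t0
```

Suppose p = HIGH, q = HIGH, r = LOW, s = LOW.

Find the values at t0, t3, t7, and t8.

t0 = LOW, t3 = LOW, t7 = HIGH, t8 = HIGH

t0 = p NOR s = HIGH NOR LOW = LOW
t2 = NOT r = NOT LOW = HIGH
t3 = q NOR r = HIGH NOR LOW = LOW
t4 = s NOR t2 = LOW NOR HIGH = LOW
t7 = t3 NOR t4 = LOW NOR LOW = HIGH
t8 = t3 NOR t0 = LOW NOR LOW = HIGH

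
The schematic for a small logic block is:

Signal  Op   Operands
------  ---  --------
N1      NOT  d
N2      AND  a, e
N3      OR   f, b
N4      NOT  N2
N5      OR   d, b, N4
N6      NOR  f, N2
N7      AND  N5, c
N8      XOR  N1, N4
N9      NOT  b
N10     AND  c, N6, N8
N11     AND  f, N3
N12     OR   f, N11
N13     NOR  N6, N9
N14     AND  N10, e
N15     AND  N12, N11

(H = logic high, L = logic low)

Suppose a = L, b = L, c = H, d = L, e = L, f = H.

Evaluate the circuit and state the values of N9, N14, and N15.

N9 = H, N14 = L, N15 = H

N1 = NOT d = NOT L = H
N2 = a AND e = L AND L = L
N3 = f OR b = H OR L = H
N4 = NOT N2 = NOT L = H
N6 = f NOR N2 = H NOR L = L
N8 = N1 XOR N4 = H XOR H = L
N9 = NOT b = NOT L = H
N10 = c AND N6 AND N8 = H AND L AND L = L
N11 = f AND N3 = H AND H = H
N12 = f OR N11 = H OR H = H
N14 = N10 AND e = L AND L = L
N15 = N12 AND N11 = H AND H = H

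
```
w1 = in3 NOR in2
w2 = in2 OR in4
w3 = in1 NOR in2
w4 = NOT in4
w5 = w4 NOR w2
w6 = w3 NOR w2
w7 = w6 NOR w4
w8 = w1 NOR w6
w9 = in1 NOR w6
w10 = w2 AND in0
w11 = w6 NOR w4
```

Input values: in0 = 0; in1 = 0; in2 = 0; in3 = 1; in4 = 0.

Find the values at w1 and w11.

w1 = 0, w11 = 0

w1 = in3 NOR in2 = 1 NOR 0 = 0
w2 = in2 OR in4 = 0 OR 0 = 0
w3 = in1 NOR in2 = 0 NOR 0 = 1
w4 = NOT in4 = NOT 0 = 1
w6 = w3 NOR w2 = 1 NOR 0 = 0
w11 = w6 NOR w4 = 0 NOR 1 = 0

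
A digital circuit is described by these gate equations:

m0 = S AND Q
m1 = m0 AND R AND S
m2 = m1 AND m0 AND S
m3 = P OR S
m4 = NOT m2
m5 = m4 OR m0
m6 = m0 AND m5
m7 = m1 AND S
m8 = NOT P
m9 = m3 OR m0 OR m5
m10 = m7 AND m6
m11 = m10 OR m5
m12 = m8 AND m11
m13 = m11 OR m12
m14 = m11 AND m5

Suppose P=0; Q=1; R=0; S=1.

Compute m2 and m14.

m0 = S AND Q = 1 AND 1 = 1
m1 = m0 AND R AND S = 1 AND 0 AND 1 = 0
m2 = m1 AND m0 AND S = 0 AND 1 AND 1 = 0
m4 = NOT m2 = NOT 0 = 1
m5 = m4 OR m0 = 1 OR 1 = 1
m6 = m0 AND m5 = 1 AND 1 = 1
m7 = m1 AND S = 0 AND 1 = 0
m10 = m7 AND m6 = 0 AND 1 = 0
m11 = m10 OR m5 = 0 OR 1 = 1
m14 = m11 AND m5 = 1 AND 1 = 1

m2 = 0  m14 = 1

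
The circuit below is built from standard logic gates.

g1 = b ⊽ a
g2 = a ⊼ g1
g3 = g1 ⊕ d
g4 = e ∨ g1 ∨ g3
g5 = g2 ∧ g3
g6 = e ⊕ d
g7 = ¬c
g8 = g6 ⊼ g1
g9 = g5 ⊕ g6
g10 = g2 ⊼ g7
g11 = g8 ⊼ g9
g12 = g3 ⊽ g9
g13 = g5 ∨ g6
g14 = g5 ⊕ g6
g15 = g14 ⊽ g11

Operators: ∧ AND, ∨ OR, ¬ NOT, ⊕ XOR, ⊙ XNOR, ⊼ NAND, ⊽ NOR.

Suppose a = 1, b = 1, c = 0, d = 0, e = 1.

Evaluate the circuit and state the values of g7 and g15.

g7 = 1, g15 = 0

g1 = b NOR a = 1 NOR 1 = 0
g2 = a NAND g1 = 1 NAND 0 = 1
g3 = g1 XOR d = 0 XOR 0 = 0
g5 = g2 AND g3 = 1 AND 0 = 0
g6 = e XOR d = 1 XOR 0 = 1
g7 = NOT c = NOT 0 = 1
g8 = g6 NAND g1 = 1 NAND 0 = 1
g9 = g5 XOR g6 = 0 XOR 1 = 1
g11 = g8 NAND g9 = 1 NAND 1 = 0
g14 = g5 XOR g6 = 0 XOR 1 = 1
g15 = g14 NOR g11 = 1 NOR 0 = 0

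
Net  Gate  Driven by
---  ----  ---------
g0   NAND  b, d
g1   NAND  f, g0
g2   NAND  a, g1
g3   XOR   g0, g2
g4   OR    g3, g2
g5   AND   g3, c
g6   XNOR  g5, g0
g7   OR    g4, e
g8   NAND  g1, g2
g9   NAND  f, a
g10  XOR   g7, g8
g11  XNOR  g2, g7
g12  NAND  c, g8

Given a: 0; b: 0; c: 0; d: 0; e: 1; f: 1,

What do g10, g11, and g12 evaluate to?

g10 = 0; g11 = 1; g12 = 1

g0 = b NAND d = 0 NAND 0 = 1
g1 = f NAND g0 = 1 NAND 1 = 0
g2 = a NAND g1 = 0 NAND 0 = 1
g3 = g0 XOR g2 = 1 XOR 1 = 0
g4 = g3 OR g2 = 0 OR 1 = 1
g7 = g4 OR e = 1 OR 1 = 1
g8 = g1 NAND g2 = 0 NAND 1 = 1
g10 = g7 XOR g8 = 1 XOR 1 = 0
g11 = g2 XNOR g7 = 1 XNOR 1 = 1
g12 = c NAND g8 = 0 NAND 1 = 1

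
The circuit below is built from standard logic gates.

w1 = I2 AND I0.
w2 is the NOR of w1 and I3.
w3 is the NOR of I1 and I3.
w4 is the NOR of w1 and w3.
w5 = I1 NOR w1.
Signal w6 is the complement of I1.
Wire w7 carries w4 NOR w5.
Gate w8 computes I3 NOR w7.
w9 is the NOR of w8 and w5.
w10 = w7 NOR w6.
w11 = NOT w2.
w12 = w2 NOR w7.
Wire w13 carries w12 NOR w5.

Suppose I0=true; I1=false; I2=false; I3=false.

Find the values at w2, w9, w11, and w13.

w2 = true, w9 = false, w11 = false, w13 = false

w1 = I2 AND I0 = false AND true = false
w2 = w1 NOR I3 = false NOR false = true
w3 = I1 NOR I3 = false NOR false = true
w4 = w1 NOR w3 = false NOR true = false
w5 = I1 NOR w1 = false NOR false = true
w7 = w4 NOR w5 = false NOR true = false
w8 = I3 NOR w7 = false NOR false = true
w9 = w8 NOR w5 = true NOR true = false
w11 = NOT w2 = NOT true = false
w12 = w2 NOR w7 = true NOR false = false
w13 = w12 NOR w5 = false NOR true = false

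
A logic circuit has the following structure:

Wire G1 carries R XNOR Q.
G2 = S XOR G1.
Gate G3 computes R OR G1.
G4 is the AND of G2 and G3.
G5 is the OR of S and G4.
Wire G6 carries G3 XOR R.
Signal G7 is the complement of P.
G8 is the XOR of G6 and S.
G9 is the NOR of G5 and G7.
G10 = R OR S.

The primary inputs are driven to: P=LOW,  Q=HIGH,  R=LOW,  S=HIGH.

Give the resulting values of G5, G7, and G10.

G5 = HIGH; G7 = HIGH; G10 = HIGH

G1 = R XNOR Q = LOW XNOR HIGH = LOW
G2 = S XOR G1 = HIGH XOR LOW = HIGH
G3 = R OR G1 = LOW OR LOW = LOW
G4 = G2 AND G3 = HIGH AND LOW = LOW
G5 = S OR G4 = HIGH OR LOW = HIGH
G7 = NOT P = NOT LOW = HIGH
G10 = R OR S = LOW OR HIGH = HIGH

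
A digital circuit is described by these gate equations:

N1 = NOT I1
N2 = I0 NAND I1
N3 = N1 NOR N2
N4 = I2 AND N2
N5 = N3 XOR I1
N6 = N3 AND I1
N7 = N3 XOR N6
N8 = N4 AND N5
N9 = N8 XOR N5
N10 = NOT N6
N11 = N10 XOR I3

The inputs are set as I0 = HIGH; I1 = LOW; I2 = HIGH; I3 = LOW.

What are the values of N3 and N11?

N1 = NOT I1 = NOT LOW = HIGH
N2 = I0 NAND I1 = HIGH NAND LOW = HIGH
N3 = N1 NOR N2 = HIGH NOR HIGH = LOW
N6 = N3 AND I1 = LOW AND LOW = LOW
N10 = NOT N6 = NOT LOW = HIGH
N11 = N10 XOR I3 = HIGH XOR LOW = HIGH

N3 = LOW, N11 = HIGH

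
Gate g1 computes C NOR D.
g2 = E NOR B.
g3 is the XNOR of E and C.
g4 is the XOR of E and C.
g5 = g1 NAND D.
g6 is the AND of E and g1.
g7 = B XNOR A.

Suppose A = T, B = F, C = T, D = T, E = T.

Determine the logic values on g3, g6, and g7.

g3 = T  g6 = F  g7 = F

g1 = C NOR D = T NOR T = F
g3 = E XNOR C = T XNOR T = T
g6 = E AND g1 = T AND F = F
g7 = B XNOR A = F XNOR T = F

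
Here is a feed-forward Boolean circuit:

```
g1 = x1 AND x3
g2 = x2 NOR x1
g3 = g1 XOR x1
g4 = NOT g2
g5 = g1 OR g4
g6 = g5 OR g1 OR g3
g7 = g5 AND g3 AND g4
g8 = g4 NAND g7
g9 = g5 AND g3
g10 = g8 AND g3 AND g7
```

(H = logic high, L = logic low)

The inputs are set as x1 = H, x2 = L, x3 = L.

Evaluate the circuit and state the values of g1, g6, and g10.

g1 = x1 AND x3 = H AND L = L
g2 = x2 NOR x1 = L NOR H = L
g3 = g1 XOR x1 = L XOR H = H
g4 = NOT g2 = NOT L = H
g5 = g1 OR g4 = L OR H = H
g6 = g5 OR g1 OR g3 = H OR L OR H = H
g7 = g5 AND g3 AND g4 = H AND H AND H = H
g8 = g4 NAND g7 = H NAND H = L
g10 = g8 AND g3 AND g7 = L AND H AND H = L

g1 = L  g6 = H  g10 = L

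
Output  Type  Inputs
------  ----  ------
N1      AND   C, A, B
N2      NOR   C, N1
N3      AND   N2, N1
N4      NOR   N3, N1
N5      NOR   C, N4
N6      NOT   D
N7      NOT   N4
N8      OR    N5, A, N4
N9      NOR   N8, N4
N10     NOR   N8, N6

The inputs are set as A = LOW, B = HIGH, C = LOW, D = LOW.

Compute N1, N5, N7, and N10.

N1 = C AND A AND B = LOW AND LOW AND HIGH = LOW
N2 = C NOR N1 = LOW NOR LOW = HIGH
N3 = N2 AND N1 = HIGH AND LOW = LOW
N4 = N3 NOR N1 = LOW NOR LOW = HIGH
N5 = C NOR N4 = LOW NOR HIGH = LOW
N6 = NOT D = NOT LOW = HIGH
N7 = NOT N4 = NOT HIGH = LOW
N8 = N5 OR A OR N4 = LOW OR LOW OR HIGH = HIGH
N10 = N8 NOR N6 = HIGH NOR HIGH = LOW

N1 = LOW, N5 = LOW, N7 = LOW, N10 = LOW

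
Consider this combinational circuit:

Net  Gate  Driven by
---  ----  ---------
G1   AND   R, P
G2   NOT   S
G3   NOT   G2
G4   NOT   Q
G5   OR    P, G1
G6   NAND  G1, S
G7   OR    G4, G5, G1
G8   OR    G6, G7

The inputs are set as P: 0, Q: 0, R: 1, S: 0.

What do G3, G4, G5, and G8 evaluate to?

G3 = 0; G4 = 1; G5 = 0; G8 = 1

G1 = R AND P = 1 AND 0 = 0
G2 = NOT S = NOT 0 = 1
G3 = NOT G2 = NOT 1 = 0
G4 = NOT Q = NOT 0 = 1
G5 = P OR G1 = 0 OR 0 = 0
G6 = G1 NAND S = 0 NAND 0 = 1
G7 = G4 OR G5 OR G1 = 1 OR 0 OR 0 = 1
G8 = G6 OR G7 = 1 OR 1 = 1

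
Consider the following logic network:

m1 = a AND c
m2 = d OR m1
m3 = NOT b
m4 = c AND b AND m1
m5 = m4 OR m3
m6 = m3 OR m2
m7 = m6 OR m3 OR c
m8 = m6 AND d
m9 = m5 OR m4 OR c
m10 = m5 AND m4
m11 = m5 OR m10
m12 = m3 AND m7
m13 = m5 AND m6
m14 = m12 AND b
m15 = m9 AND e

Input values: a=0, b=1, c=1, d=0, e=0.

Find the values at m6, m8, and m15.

m6 = 0, m8 = 0, m15 = 0

m1 = a AND c = 0 AND 1 = 0
m2 = d OR m1 = 0 OR 0 = 0
m3 = NOT b = NOT 1 = 0
m4 = c AND b AND m1 = 1 AND 1 AND 0 = 0
m5 = m4 OR m3 = 0 OR 0 = 0
m6 = m3 OR m2 = 0 OR 0 = 0
m8 = m6 AND d = 0 AND 0 = 0
m9 = m5 OR m4 OR c = 0 OR 0 OR 1 = 1
m15 = m9 AND e = 1 AND 0 = 0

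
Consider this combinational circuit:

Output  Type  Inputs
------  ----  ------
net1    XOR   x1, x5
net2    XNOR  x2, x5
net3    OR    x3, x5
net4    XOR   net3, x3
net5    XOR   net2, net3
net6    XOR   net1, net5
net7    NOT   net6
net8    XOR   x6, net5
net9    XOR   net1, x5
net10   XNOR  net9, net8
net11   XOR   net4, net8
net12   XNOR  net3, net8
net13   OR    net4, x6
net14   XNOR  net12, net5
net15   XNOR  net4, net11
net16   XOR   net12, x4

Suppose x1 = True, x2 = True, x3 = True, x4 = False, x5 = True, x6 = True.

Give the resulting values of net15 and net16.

net15 = False; net16 = True

net2 = x2 XNOR x5 = True XNOR True = True
net3 = x3 OR x5 = True OR True = True
net4 = net3 XOR x3 = True XOR True = False
net5 = net2 XOR net3 = True XOR True = False
net8 = x6 XOR net5 = True XOR False = True
net11 = net4 XOR net8 = False XOR True = True
net12 = net3 XNOR net8 = True XNOR True = True
net15 = net4 XNOR net11 = False XNOR True = False
net16 = net12 XOR x4 = True XOR False = True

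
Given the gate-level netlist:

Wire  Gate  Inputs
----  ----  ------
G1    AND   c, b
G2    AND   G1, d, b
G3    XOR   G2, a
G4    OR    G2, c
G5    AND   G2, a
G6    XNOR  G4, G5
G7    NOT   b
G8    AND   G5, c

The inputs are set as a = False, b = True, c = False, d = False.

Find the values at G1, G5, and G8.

G1 = c AND b = False AND True = False
G2 = G1 AND d AND b = False AND False AND True = False
G5 = G2 AND a = False AND False = False
G8 = G5 AND c = False AND False = False

G1 = False; G5 = False; G8 = False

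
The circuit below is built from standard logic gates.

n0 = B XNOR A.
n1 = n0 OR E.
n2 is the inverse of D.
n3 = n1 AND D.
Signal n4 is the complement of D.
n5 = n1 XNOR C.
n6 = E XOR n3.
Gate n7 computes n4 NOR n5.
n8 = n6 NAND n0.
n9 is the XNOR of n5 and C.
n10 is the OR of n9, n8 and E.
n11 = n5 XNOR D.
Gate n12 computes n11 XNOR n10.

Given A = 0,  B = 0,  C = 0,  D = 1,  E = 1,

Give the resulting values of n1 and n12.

n0 = B XNOR A = 0 XNOR 0 = 1
n1 = n0 OR E = 1 OR 1 = 1
n3 = n1 AND D = 1 AND 1 = 1
n5 = n1 XNOR C = 1 XNOR 0 = 0
n6 = E XOR n3 = 1 XOR 1 = 0
n8 = n6 NAND n0 = 0 NAND 1 = 1
n9 = n5 XNOR C = 0 XNOR 0 = 1
n10 = n9 OR n8 OR E = 1 OR 1 OR 1 = 1
n11 = n5 XNOR D = 0 XNOR 1 = 0
n12 = n11 XNOR n10 = 0 XNOR 1 = 0

n1 = 1, n12 = 0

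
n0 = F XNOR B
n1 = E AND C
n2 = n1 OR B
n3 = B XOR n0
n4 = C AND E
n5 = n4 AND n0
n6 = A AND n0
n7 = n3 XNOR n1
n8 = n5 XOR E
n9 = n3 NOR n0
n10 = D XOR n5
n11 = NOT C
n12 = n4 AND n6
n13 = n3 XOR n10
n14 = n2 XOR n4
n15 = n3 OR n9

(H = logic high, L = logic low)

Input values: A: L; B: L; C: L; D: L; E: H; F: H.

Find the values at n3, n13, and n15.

n0 = F XNOR B = H XNOR L = L
n3 = B XOR n0 = L XOR L = L
n4 = C AND E = L AND H = L
n5 = n4 AND n0 = L AND L = L
n9 = n3 NOR n0 = L NOR L = H
n10 = D XOR n5 = L XOR L = L
n13 = n3 XOR n10 = L XOR L = L
n15 = n3 OR n9 = L OR H = H

n3 = L, n13 = L, n15 = H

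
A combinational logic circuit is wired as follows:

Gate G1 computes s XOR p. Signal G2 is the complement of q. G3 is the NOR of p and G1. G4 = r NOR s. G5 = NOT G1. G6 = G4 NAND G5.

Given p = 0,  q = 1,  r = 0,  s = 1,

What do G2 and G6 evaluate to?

G2 = 0  G6 = 1

G1 = s XOR p = 1 XOR 0 = 1
G2 = NOT q = NOT 1 = 0
G4 = r NOR s = 0 NOR 1 = 0
G5 = NOT G1 = NOT 1 = 0
G6 = G4 NAND G5 = 0 NAND 0 = 1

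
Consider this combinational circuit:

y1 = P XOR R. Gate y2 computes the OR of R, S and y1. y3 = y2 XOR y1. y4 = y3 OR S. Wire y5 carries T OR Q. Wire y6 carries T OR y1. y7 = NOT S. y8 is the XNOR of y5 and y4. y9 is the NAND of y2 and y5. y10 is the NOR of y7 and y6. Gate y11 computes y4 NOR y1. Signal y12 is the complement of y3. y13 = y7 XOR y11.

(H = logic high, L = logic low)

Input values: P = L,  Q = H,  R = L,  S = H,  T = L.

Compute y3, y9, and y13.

y3 = H; y9 = L; y13 = L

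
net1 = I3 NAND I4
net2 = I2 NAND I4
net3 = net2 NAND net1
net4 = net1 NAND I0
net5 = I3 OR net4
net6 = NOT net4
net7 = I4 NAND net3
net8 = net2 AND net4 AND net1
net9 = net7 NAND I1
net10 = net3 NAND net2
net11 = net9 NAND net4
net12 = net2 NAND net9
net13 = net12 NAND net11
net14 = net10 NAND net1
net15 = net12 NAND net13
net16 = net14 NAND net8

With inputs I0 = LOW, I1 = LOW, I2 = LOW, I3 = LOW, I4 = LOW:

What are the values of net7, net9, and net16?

net7 = HIGH, net9 = HIGH, net16 = HIGH

net1 = I3 NAND I4 = LOW NAND LOW = HIGH
net2 = I2 NAND I4 = LOW NAND LOW = HIGH
net3 = net2 NAND net1 = HIGH NAND HIGH = LOW
net4 = net1 NAND I0 = HIGH NAND LOW = HIGH
net7 = I4 NAND net3 = LOW NAND LOW = HIGH
net8 = net2 AND net4 AND net1 = HIGH AND HIGH AND HIGH = HIGH
net9 = net7 NAND I1 = HIGH NAND LOW = HIGH
net10 = net3 NAND net2 = LOW NAND HIGH = HIGH
net14 = net10 NAND net1 = HIGH NAND HIGH = LOW
net16 = net14 NAND net8 = LOW NAND HIGH = HIGH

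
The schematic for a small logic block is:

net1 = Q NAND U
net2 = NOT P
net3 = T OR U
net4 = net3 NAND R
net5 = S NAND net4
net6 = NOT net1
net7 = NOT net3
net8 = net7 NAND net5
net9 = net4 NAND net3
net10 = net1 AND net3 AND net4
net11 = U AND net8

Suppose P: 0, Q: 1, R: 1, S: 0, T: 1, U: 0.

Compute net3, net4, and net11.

net3 = T OR U = 1 OR 0 = 1
net4 = net3 NAND R = 1 NAND 1 = 0
net5 = S NAND net4 = 0 NAND 0 = 1
net7 = NOT net3 = NOT 1 = 0
net8 = net7 NAND net5 = 0 NAND 1 = 1
net11 = U AND net8 = 0 AND 1 = 0

net3 = 1; net4 = 0; net11 = 0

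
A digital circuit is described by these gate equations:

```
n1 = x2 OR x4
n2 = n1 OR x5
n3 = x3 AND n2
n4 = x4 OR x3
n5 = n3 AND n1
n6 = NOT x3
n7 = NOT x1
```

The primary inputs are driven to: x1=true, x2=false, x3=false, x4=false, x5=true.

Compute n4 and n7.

n4 = x4 OR x3 = false OR false = false
n7 = NOT x1 = NOT true = false

n4 = false, n7 = false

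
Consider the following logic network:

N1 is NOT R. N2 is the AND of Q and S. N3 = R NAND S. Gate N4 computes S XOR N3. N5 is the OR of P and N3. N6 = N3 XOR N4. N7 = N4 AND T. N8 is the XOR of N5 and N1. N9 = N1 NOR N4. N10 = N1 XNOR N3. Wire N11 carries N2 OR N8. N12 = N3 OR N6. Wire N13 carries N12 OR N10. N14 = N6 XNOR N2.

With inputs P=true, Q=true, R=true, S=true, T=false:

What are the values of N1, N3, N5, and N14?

N1 = NOT R = NOT true = false
N2 = Q AND S = true AND true = true
N3 = R NAND S = true NAND true = false
N4 = S XOR N3 = true XOR false = true
N5 = P OR N3 = true OR false = true
N6 = N3 XOR N4 = false XOR true = true
N14 = N6 XNOR N2 = true XNOR true = true

N1 = false, N3 = false, N5 = true, N14 = true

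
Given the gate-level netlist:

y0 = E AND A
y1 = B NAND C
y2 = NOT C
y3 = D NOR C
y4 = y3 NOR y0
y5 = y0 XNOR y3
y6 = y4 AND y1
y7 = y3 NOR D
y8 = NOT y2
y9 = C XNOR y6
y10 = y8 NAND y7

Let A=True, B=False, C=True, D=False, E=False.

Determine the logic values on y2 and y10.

y2 = False; y10 = False

y2 = NOT C = NOT True = False
y3 = D NOR C = False NOR True = False
y7 = y3 NOR D = False NOR False = True
y8 = NOT y2 = NOT False = True
y10 = y8 NAND y7 = True NAND True = False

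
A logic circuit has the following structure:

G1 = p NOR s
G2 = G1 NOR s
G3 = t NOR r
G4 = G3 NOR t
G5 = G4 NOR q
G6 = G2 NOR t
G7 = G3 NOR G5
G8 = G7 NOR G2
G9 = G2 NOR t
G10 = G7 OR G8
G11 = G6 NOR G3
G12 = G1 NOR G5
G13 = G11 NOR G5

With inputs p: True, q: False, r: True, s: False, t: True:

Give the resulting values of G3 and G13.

G3 = False, G13 = False

G1 = p NOR s = True NOR False = False
G2 = G1 NOR s = False NOR False = True
G3 = t NOR r = True NOR True = False
G4 = G3 NOR t = False NOR True = False
G5 = G4 NOR q = False NOR False = True
G6 = G2 NOR t = True NOR True = False
G11 = G6 NOR G3 = False NOR False = True
G13 = G11 NOR G5 = True NOR True = False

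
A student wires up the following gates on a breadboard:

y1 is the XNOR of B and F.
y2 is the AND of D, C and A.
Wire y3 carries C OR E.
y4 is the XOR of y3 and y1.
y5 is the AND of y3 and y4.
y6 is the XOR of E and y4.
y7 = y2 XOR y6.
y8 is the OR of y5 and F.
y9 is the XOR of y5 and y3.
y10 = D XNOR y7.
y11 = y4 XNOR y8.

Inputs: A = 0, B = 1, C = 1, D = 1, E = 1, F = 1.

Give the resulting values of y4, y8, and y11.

y4 = 0  y8 = 1  y11 = 0

y1 = B XNOR F = 1 XNOR 1 = 1
y3 = C OR E = 1 OR 1 = 1
y4 = y3 XOR y1 = 1 XOR 1 = 0
y5 = y3 AND y4 = 1 AND 0 = 0
y8 = y5 OR F = 0 OR 1 = 1
y11 = y4 XNOR y8 = 0 XNOR 1 = 0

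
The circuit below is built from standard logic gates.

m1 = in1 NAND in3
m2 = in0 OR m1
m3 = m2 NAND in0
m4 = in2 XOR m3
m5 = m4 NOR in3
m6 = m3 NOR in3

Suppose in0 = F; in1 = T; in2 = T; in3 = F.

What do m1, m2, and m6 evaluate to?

m1 = T; m2 = T; m6 = F

m1 = in1 NAND in3 = T NAND F = T
m2 = in0 OR m1 = F OR T = T
m3 = m2 NAND in0 = T NAND F = T
m6 = m3 NOR in3 = T NOR F = F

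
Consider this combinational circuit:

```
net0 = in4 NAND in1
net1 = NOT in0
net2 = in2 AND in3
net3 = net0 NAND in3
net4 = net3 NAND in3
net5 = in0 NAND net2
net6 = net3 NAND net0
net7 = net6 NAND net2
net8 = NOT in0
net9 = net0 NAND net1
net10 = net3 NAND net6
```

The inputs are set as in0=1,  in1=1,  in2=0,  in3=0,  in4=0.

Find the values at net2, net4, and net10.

net0 = in4 NAND in1 = 0 NAND 1 = 1
net2 = in2 AND in3 = 0 AND 0 = 0
net3 = net0 NAND in3 = 1 NAND 0 = 1
net4 = net3 NAND in3 = 1 NAND 0 = 1
net6 = net3 NAND net0 = 1 NAND 1 = 0
net10 = net3 NAND net6 = 1 NAND 0 = 1

net2 = 0, net4 = 1, net10 = 1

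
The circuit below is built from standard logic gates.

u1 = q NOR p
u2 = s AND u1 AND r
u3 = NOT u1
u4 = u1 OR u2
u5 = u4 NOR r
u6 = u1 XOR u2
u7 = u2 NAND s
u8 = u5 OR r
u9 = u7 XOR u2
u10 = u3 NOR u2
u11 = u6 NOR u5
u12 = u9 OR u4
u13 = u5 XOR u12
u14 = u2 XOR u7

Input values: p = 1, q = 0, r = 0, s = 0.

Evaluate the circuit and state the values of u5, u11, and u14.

u1 = q NOR p = 0 NOR 1 = 0
u2 = s AND u1 AND r = 0 AND 0 AND 0 = 0
u4 = u1 OR u2 = 0 OR 0 = 0
u5 = u4 NOR r = 0 NOR 0 = 1
u6 = u1 XOR u2 = 0 XOR 0 = 0
u7 = u2 NAND s = 0 NAND 0 = 1
u11 = u6 NOR u5 = 0 NOR 1 = 0
u14 = u2 XOR u7 = 0 XOR 1 = 1

u5 = 1  u11 = 0  u14 = 1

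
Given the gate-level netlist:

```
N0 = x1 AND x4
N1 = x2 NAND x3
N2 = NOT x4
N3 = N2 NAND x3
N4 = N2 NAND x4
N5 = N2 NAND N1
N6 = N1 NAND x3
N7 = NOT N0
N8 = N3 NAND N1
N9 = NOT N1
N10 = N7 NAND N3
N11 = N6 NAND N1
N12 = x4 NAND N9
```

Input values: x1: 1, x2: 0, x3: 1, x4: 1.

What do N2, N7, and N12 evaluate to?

N2 = 0, N7 = 0, N12 = 1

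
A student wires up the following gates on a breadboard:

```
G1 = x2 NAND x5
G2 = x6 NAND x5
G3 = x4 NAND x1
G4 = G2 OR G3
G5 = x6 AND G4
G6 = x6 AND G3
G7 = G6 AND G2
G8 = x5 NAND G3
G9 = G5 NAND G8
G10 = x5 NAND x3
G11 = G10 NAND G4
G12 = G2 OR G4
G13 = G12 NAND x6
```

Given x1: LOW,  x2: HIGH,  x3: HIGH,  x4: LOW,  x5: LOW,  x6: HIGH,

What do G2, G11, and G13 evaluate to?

G2 = x6 NAND x5 = HIGH NAND LOW = HIGH
G3 = x4 NAND x1 = LOW NAND LOW = HIGH
G4 = G2 OR G3 = HIGH OR HIGH = HIGH
G10 = x5 NAND x3 = LOW NAND HIGH = HIGH
G11 = G10 NAND G4 = HIGH NAND HIGH = LOW
G12 = G2 OR G4 = HIGH OR HIGH = HIGH
G13 = G12 NAND x6 = HIGH NAND HIGH = LOW

G2 = HIGH, G11 = LOW, G13 = LOW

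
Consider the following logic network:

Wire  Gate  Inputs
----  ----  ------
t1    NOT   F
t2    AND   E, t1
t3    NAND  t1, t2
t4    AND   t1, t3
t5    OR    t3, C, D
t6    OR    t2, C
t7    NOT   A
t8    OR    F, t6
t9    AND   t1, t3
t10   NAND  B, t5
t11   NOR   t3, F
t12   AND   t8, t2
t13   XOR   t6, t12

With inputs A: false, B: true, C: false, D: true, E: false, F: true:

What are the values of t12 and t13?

t12 = false, t13 = false

t1 = NOT F = NOT true = false
t2 = E AND t1 = false AND false = false
t6 = t2 OR C = false OR false = false
t8 = F OR t6 = true OR false = true
t12 = t8 AND t2 = true AND false = false
t13 = t6 XOR t12 = false XOR false = false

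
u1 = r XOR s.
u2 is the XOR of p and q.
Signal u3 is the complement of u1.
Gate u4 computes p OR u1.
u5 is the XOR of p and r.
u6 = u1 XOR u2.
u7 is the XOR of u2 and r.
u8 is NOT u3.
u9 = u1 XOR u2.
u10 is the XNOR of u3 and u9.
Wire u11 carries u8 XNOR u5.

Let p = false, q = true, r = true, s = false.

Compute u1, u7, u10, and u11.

u1 = true; u7 = false; u10 = true; u11 = true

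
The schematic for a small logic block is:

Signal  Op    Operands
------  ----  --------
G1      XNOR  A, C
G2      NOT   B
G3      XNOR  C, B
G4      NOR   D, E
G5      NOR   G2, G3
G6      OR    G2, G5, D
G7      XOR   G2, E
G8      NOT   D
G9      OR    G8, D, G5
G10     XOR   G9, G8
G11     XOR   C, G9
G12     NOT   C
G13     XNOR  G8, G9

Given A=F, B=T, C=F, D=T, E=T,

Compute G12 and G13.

G2 = NOT B = NOT T = F
G3 = C XNOR B = F XNOR T = F
G5 = G2 NOR G3 = F NOR F = T
G8 = NOT D = NOT T = F
G9 = G8 OR D OR G5 = F OR T OR T = T
G12 = NOT C = NOT F = T
G13 = G8 XNOR G9 = F XNOR T = F

G12 = T; G13 = F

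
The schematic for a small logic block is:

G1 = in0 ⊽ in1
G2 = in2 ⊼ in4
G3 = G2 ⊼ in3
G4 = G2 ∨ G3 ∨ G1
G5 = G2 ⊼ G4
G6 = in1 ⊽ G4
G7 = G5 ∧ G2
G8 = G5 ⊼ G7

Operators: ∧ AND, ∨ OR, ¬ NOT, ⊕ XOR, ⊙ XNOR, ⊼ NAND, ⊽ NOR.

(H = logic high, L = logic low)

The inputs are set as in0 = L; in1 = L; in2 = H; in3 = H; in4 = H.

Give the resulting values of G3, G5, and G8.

G1 = in0 NOR in1 = L NOR L = H
G2 = in2 NAND in4 = H NAND H = L
G3 = G2 NAND in3 = L NAND H = H
G4 = G2 OR G3 OR G1 = L OR H OR H = H
G5 = G2 NAND G4 = L NAND H = H
G7 = G5 AND G2 = H AND L = L
G8 = G5 NAND G7 = H NAND L = H

G3 = H, G5 = H, G8 = H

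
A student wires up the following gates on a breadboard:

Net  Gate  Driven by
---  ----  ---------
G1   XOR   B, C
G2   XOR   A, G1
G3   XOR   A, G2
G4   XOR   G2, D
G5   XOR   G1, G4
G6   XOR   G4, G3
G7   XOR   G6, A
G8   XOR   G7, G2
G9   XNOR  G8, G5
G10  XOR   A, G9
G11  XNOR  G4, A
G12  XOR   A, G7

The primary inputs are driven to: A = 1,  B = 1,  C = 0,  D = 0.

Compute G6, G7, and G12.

G1 = B XOR C = 1 XOR 0 = 1
G2 = A XOR G1 = 1 XOR 1 = 0
G3 = A XOR G2 = 1 XOR 0 = 1
G4 = G2 XOR D = 0 XOR 0 = 0
G6 = G4 XOR G3 = 0 XOR 1 = 1
G7 = G6 XOR A = 1 XOR 1 = 0
G12 = A XOR G7 = 1 XOR 0 = 1

G6 = 1, G7 = 0, G12 = 1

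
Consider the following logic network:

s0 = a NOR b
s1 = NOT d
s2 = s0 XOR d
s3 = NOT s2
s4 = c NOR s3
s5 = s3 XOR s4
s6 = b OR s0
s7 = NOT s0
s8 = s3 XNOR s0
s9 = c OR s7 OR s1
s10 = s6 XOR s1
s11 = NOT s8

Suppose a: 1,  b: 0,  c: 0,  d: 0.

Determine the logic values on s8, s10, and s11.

s8 = 0, s10 = 1, s11 = 1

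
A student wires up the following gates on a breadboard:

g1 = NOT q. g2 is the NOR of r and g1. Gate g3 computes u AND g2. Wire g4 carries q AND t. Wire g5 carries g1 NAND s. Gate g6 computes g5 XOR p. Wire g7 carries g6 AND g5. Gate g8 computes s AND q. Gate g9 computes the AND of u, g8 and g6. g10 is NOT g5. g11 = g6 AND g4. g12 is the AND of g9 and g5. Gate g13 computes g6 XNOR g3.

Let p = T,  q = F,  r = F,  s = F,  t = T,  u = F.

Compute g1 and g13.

g1 = NOT q = NOT F = T
g2 = r NOR g1 = F NOR T = F
g3 = u AND g2 = F AND F = F
g5 = g1 NAND s = T NAND F = T
g6 = g5 XOR p = T XOR T = F
g13 = g6 XNOR g3 = F XNOR F = T

g1 = T, g13 = T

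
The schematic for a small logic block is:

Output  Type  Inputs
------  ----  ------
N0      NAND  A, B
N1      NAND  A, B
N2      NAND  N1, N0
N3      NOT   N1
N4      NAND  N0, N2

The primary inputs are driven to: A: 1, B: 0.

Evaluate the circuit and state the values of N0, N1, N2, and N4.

N0 = 1; N1 = 1; N2 = 0; N4 = 1

N0 = A NAND B = 1 NAND 0 = 1
N1 = A NAND B = 1 NAND 0 = 1
N2 = N1 NAND N0 = 1 NAND 1 = 0
N4 = N0 NAND N2 = 1 NAND 0 = 1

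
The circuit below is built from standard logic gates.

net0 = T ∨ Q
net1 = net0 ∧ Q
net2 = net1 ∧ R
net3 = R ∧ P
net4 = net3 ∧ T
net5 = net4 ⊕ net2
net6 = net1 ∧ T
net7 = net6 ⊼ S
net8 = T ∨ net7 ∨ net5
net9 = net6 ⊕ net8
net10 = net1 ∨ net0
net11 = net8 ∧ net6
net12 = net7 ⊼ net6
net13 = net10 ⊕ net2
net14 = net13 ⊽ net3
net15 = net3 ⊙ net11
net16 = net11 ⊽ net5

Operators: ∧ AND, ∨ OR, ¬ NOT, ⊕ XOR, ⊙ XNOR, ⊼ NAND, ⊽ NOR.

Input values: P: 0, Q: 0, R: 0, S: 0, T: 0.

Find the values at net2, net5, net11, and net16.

net2 = 0, net5 = 0, net11 = 0, net16 = 1

net0 = T OR Q = 0 OR 0 = 0
net1 = net0 AND Q = 0 AND 0 = 0
net2 = net1 AND R = 0 AND 0 = 0
net3 = R AND P = 0 AND 0 = 0
net4 = net3 AND T = 0 AND 0 = 0
net5 = net4 XOR net2 = 0 XOR 0 = 0
net6 = net1 AND T = 0 AND 0 = 0
net7 = net6 NAND S = 0 NAND 0 = 1
net8 = T OR net7 OR net5 = 0 OR 1 OR 0 = 1
net11 = net8 AND net6 = 1 AND 0 = 0
net16 = net11 NOR net5 = 0 NOR 0 = 1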